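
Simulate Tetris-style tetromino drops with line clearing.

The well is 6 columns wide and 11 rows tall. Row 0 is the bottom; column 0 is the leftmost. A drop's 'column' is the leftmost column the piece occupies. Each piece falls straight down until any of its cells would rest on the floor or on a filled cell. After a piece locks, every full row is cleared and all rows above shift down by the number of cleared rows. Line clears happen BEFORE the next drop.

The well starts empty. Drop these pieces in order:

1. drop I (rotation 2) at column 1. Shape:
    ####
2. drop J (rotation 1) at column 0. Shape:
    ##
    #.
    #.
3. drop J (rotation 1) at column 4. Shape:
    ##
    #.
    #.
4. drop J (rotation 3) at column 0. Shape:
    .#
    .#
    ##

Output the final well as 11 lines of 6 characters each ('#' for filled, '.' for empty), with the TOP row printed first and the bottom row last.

Drop 1: I rot2 at col 1 lands with bottom-row=0; cleared 0 line(s) (total 0); column heights now [0 1 1 1 1 0], max=1
Drop 2: J rot1 at col 0 lands with bottom-row=0; cleared 0 line(s) (total 0); column heights now [3 3 1 1 1 0], max=3
Drop 3: J rot1 at col 4 lands with bottom-row=1; cleared 0 line(s) (total 0); column heights now [3 3 1 1 4 4], max=4
Drop 4: J rot3 at col 0 lands with bottom-row=3; cleared 0 line(s) (total 0); column heights now [4 6 1 1 4 4], max=6

Answer: ......
......
......
......
......
.#....
.#....
##..##
##..#.
#...#.
#####.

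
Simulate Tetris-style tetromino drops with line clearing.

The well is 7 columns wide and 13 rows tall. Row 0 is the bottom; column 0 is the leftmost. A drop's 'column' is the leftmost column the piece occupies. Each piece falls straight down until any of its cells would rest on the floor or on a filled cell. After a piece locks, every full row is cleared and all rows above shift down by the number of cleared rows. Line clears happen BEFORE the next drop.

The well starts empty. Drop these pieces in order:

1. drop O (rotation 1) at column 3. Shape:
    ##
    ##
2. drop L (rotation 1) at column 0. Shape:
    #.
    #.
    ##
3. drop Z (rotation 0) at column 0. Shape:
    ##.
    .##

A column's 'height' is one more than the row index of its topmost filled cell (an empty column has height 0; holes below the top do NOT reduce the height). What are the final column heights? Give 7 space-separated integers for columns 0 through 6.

Answer: 4 4 3 2 2 0 0

Derivation:
Drop 1: O rot1 at col 3 lands with bottom-row=0; cleared 0 line(s) (total 0); column heights now [0 0 0 2 2 0 0], max=2
Drop 2: L rot1 at col 0 lands with bottom-row=0; cleared 0 line(s) (total 0); column heights now [3 1 0 2 2 0 0], max=3
Drop 3: Z rot0 at col 0 lands with bottom-row=2; cleared 0 line(s) (total 0); column heights now [4 4 3 2 2 0 0], max=4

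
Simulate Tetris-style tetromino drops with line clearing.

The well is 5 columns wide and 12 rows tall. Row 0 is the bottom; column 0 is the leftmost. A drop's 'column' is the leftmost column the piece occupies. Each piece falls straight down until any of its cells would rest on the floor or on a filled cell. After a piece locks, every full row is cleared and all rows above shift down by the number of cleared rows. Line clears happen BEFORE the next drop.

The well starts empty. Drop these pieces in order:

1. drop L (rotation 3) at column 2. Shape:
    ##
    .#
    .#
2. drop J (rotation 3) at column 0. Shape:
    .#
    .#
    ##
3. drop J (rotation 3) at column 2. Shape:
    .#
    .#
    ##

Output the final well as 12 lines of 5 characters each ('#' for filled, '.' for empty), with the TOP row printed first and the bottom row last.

Drop 1: L rot3 at col 2 lands with bottom-row=0; cleared 0 line(s) (total 0); column heights now [0 0 3 3 0], max=3
Drop 2: J rot3 at col 0 lands with bottom-row=0; cleared 0 line(s) (total 0); column heights now [1 3 3 3 0], max=3
Drop 3: J rot3 at col 2 lands with bottom-row=3; cleared 0 line(s) (total 0); column heights now [1 3 4 6 0], max=6

Answer: .....
.....
.....
.....
.....
.....
...#.
...#.
..##.
.###.
.#.#.
##.#.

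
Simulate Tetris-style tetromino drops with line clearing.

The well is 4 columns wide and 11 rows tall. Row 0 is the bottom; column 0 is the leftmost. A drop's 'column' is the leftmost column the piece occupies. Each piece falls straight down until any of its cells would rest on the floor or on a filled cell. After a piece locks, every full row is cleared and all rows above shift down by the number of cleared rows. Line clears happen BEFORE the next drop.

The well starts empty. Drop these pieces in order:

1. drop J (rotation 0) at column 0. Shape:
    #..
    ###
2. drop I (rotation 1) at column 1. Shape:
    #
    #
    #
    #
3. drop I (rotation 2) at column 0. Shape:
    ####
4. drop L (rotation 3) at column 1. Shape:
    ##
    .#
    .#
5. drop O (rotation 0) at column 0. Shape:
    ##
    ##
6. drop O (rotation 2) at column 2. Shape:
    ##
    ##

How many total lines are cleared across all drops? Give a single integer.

Answer: 3

Derivation:
Drop 1: J rot0 at col 0 lands with bottom-row=0; cleared 0 line(s) (total 0); column heights now [2 1 1 0], max=2
Drop 2: I rot1 at col 1 lands with bottom-row=1; cleared 0 line(s) (total 0); column heights now [2 5 1 0], max=5
Drop 3: I rot2 at col 0 lands with bottom-row=5; cleared 1 line(s) (total 1); column heights now [2 5 1 0], max=5
Drop 4: L rot3 at col 1 lands with bottom-row=3; cleared 0 line(s) (total 1); column heights now [2 6 6 0], max=6
Drop 5: O rot0 at col 0 lands with bottom-row=6; cleared 0 line(s) (total 1); column heights now [8 8 6 0], max=8
Drop 6: O rot2 at col 2 lands with bottom-row=6; cleared 2 line(s) (total 3); column heights now [2 6 6 0], max=6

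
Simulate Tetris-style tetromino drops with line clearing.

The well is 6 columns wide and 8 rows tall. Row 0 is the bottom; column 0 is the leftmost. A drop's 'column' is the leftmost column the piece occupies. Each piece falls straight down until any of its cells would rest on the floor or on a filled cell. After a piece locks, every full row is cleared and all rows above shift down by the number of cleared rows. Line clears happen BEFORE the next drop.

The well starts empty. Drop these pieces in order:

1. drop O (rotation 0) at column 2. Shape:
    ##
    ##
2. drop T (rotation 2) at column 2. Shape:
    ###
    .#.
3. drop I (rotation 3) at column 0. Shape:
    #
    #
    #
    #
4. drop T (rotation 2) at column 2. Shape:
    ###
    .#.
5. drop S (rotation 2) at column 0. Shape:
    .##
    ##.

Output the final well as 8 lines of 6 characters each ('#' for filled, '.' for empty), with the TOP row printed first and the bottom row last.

Answer: ......
.##...
#####.
...#..
#.###.
#..#..
#.##..
#.##..

Derivation:
Drop 1: O rot0 at col 2 lands with bottom-row=0; cleared 0 line(s) (total 0); column heights now [0 0 2 2 0 0], max=2
Drop 2: T rot2 at col 2 lands with bottom-row=2; cleared 0 line(s) (total 0); column heights now [0 0 4 4 4 0], max=4
Drop 3: I rot3 at col 0 lands with bottom-row=0; cleared 0 line(s) (total 0); column heights now [4 0 4 4 4 0], max=4
Drop 4: T rot2 at col 2 lands with bottom-row=4; cleared 0 line(s) (total 0); column heights now [4 0 6 6 6 0], max=6
Drop 5: S rot2 at col 0 lands with bottom-row=5; cleared 0 line(s) (total 0); column heights now [6 7 7 6 6 0], max=7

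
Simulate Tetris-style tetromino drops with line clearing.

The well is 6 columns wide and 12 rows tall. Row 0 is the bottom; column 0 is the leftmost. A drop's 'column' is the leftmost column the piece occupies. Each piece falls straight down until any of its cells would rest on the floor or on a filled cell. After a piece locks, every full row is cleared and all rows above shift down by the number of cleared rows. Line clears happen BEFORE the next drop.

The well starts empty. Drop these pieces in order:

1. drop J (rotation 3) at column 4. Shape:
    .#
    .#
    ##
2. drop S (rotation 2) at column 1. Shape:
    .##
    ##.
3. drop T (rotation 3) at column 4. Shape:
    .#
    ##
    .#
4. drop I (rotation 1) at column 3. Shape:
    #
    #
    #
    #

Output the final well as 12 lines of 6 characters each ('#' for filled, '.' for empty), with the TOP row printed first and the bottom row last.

Drop 1: J rot3 at col 4 lands with bottom-row=0; cleared 0 line(s) (total 0); column heights now [0 0 0 0 1 3], max=3
Drop 2: S rot2 at col 1 lands with bottom-row=0; cleared 0 line(s) (total 0); column heights now [0 1 2 2 1 3], max=3
Drop 3: T rot3 at col 4 lands with bottom-row=3; cleared 0 line(s) (total 0); column heights now [0 1 2 2 5 6], max=6
Drop 4: I rot1 at col 3 lands with bottom-row=2; cleared 0 line(s) (total 0); column heights now [0 1 2 6 5 6], max=6

Answer: ......
......
......
......
......
......
...#.#
...###
...#.#
...#.#
..##.#
.##.##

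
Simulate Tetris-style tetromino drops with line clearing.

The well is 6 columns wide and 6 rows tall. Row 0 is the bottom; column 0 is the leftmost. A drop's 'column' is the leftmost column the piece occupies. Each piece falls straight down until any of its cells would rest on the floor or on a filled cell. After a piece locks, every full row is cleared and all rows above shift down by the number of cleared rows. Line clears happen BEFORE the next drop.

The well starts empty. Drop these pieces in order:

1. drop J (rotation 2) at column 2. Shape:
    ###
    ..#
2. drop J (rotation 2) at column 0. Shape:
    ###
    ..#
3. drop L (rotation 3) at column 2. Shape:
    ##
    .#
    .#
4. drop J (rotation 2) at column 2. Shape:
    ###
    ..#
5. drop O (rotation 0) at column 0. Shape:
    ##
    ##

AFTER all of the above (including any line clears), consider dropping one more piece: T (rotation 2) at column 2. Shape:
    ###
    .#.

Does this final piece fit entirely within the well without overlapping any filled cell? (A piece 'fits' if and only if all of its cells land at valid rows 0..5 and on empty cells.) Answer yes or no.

Drop 1: J rot2 at col 2 lands with bottom-row=0; cleared 0 line(s) (total 0); column heights now [0 0 2 2 2 0], max=2
Drop 2: J rot2 at col 0 lands with bottom-row=2; cleared 0 line(s) (total 0); column heights now [4 4 4 2 2 0], max=4
Drop 3: L rot3 at col 2 lands with bottom-row=2; cleared 0 line(s) (total 0); column heights now [4 4 5 5 2 0], max=5
Drop 4: J rot2 at col 2 lands with bottom-row=4; cleared 0 line(s) (total 0); column heights now [4 4 6 6 6 0], max=6
Drop 5: O rot0 at col 0 lands with bottom-row=4; cleared 0 line(s) (total 0); column heights now [6 6 6 6 6 0], max=6
Test piece T rot2 at col 2 (width 3): heights before test = [6 6 6 6 6 0]; fits = False

Answer: no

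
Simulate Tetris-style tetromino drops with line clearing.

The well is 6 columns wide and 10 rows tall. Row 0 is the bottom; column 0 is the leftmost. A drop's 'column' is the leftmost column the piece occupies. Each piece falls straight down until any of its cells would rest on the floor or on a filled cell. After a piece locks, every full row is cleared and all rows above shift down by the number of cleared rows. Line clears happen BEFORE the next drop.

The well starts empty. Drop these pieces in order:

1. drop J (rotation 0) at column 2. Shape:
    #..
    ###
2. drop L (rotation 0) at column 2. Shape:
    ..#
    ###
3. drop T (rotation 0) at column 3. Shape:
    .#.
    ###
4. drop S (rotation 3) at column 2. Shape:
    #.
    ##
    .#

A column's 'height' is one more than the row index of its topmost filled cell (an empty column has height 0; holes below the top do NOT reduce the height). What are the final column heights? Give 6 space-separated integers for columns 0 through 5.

Answer: 0 0 8 7 6 5

Derivation:
Drop 1: J rot0 at col 2 lands with bottom-row=0; cleared 0 line(s) (total 0); column heights now [0 0 2 1 1 0], max=2
Drop 2: L rot0 at col 2 lands with bottom-row=2; cleared 0 line(s) (total 0); column heights now [0 0 3 3 4 0], max=4
Drop 3: T rot0 at col 3 lands with bottom-row=4; cleared 0 line(s) (total 0); column heights now [0 0 3 5 6 5], max=6
Drop 4: S rot3 at col 2 lands with bottom-row=5; cleared 0 line(s) (total 0); column heights now [0 0 8 7 6 5], max=8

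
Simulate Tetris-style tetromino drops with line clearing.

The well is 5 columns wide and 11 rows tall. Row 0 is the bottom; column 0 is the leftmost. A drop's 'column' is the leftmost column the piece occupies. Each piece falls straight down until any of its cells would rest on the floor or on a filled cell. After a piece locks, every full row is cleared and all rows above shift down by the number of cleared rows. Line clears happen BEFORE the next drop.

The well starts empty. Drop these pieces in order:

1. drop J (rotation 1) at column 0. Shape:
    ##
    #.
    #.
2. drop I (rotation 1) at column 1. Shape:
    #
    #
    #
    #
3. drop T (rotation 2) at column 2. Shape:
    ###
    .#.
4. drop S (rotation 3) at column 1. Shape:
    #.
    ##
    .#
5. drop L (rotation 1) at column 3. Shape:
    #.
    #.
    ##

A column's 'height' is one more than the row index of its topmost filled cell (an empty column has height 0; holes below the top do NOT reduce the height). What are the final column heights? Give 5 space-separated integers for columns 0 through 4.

Answer: 3 9 8 5 3

Derivation:
Drop 1: J rot1 at col 0 lands with bottom-row=0; cleared 0 line(s) (total 0); column heights now [3 3 0 0 0], max=3
Drop 2: I rot1 at col 1 lands with bottom-row=3; cleared 0 line(s) (total 0); column heights now [3 7 0 0 0], max=7
Drop 3: T rot2 at col 2 lands with bottom-row=0; cleared 0 line(s) (total 0); column heights now [3 7 2 2 2], max=7
Drop 4: S rot3 at col 1 lands with bottom-row=6; cleared 0 line(s) (total 0); column heights now [3 9 8 2 2], max=9
Drop 5: L rot1 at col 3 lands with bottom-row=2; cleared 0 line(s) (total 0); column heights now [3 9 8 5 3], max=9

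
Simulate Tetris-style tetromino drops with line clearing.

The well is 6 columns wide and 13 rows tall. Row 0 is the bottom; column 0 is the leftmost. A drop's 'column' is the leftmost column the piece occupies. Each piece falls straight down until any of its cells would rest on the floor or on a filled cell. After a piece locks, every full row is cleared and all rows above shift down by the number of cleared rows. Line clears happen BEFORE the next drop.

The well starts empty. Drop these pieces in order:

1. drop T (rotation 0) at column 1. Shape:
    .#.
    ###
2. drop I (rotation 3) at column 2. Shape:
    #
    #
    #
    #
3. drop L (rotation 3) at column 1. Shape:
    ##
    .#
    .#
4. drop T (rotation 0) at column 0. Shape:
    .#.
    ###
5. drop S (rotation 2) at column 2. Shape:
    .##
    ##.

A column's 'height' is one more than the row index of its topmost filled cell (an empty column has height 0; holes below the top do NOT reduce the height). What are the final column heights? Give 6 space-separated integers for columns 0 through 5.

Answer: 10 11 11 12 12 0

Derivation:
Drop 1: T rot0 at col 1 lands with bottom-row=0; cleared 0 line(s) (total 0); column heights now [0 1 2 1 0 0], max=2
Drop 2: I rot3 at col 2 lands with bottom-row=2; cleared 0 line(s) (total 0); column heights now [0 1 6 1 0 0], max=6
Drop 3: L rot3 at col 1 lands with bottom-row=6; cleared 0 line(s) (total 0); column heights now [0 9 9 1 0 0], max=9
Drop 4: T rot0 at col 0 lands with bottom-row=9; cleared 0 line(s) (total 0); column heights now [10 11 10 1 0 0], max=11
Drop 5: S rot2 at col 2 lands with bottom-row=10; cleared 0 line(s) (total 0); column heights now [10 11 11 12 12 0], max=12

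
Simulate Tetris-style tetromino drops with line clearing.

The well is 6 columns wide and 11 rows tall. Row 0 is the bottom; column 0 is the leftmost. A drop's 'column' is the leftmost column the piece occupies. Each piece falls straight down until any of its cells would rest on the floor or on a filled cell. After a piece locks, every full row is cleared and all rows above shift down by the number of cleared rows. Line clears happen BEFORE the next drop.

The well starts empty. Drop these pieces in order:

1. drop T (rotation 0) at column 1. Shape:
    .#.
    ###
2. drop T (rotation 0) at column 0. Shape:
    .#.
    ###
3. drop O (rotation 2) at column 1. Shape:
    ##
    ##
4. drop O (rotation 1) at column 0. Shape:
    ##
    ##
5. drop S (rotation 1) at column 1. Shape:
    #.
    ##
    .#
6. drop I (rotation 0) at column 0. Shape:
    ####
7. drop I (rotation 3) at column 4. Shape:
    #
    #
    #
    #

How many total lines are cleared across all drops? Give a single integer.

Drop 1: T rot0 at col 1 lands with bottom-row=0; cleared 0 line(s) (total 0); column heights now [0 1 2 1 0 0], max=2
Drop 2: T rot0 at col 0 lands with bottom-row=2; cleared 0 line(s) (total 0); column heights now [3 4 3 1 0 0], max=4
Drop 3: O rot2 at col 1 lands with bottom-row=4; cleared 0 line(s) (total 0); column heights now [3 6 6 1 0 0], max=6
Drop 4: O rot1 at col 0 lands with bottom-row=6; cleared 0 line(s) (total 0); column heights now [8 8 6 1 0 0], max=8
Drop 5: S rot1 at col 1 lands with bottom-row=7; cleared 0 line(s) (total 0); column heights now [8 10 9 1 0 0], max=10
Drop 6: I rot0 at col 0 lands with bottom-row=10; cleared 0 line(s) (total 0); column heights now [11 11 11 11 0 0], max=11
Drop 7: I rot3 at col 4 lands with bottom-row=0; cleared 0 line(s) (total 0); column heights now [11 11 11 11 4 0], max=11

Answer: 0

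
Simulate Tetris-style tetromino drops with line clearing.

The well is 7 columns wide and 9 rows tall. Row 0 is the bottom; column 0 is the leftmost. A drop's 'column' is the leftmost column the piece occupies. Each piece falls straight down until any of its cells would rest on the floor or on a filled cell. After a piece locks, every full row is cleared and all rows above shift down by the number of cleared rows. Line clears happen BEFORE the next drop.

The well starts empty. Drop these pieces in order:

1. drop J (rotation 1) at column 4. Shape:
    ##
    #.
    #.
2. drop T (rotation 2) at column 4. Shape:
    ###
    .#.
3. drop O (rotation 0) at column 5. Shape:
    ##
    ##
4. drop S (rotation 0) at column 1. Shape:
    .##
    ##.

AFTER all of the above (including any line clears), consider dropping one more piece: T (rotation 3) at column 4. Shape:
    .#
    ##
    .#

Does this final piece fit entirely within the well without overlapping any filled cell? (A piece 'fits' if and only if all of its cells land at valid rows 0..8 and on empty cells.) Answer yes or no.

Answer: no

Derivation:
Drop 1: J rot1 at col 4 lands with bottom-row=0; cleared 0 line(s) (total 0); column heights now [0 0 0 0 3 3 0], max=3
Drop 2: T rot2 at col 4 lands with bottom-row=3; cleared 0 line(s) (total 0); column heights now [0 0 0 0 5 5 5], max=5
Drop 3: O rot0 at col 5 lands with bottom-row=5; cleared 0 line(s) (total 0); column heights now [0 0 0 0 5 7 7], max=7
Drop 4: S rot0 at col 1 lands with bottom-row=0; cleared 0 line(s) (total 0); column heights now [0 1 2 2 5 7 7], max=7
Test piece T rot3 at col 4 (width 2): heights before test = [0 1 2 2 5 7 7]; fits = False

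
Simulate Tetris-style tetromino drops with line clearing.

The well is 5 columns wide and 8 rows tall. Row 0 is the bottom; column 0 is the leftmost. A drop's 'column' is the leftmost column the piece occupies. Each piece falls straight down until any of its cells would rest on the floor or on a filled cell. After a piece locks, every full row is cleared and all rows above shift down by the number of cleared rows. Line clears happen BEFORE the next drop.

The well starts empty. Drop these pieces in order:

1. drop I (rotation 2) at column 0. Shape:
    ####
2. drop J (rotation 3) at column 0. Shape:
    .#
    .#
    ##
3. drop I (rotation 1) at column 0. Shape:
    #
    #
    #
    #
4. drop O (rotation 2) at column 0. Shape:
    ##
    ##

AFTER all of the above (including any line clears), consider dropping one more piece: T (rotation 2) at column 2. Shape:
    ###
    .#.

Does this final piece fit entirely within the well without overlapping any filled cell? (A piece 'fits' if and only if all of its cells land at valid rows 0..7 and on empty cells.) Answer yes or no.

Drop 1: I rot2 at col 0 lands with bottom-row=0; cleared 0 line(s) (total 0); column heights now [1 1 1 1 0], max=1
Drop 2: J rot3 at col 0 lands with bottom-row=1; cleared 0 line(s) (total 0); column heights now [2 4 1 1 0], max=4
Drop 3: I rot1 at col 0 lands with bottom-row=2; cleared 0 line(s) (total 0); column heights now [6 4 1 1 0], max=6
Drop 4: O rot2 at col 0 lands with bottom-row=6; cleared 0 line(s) (total 0); column heights now [8 8 1 1 0], max=8
Test piece T rot2 at col 2 (width 3): heights before test = [8 8 1 1 0]; fits = True

Answer: yes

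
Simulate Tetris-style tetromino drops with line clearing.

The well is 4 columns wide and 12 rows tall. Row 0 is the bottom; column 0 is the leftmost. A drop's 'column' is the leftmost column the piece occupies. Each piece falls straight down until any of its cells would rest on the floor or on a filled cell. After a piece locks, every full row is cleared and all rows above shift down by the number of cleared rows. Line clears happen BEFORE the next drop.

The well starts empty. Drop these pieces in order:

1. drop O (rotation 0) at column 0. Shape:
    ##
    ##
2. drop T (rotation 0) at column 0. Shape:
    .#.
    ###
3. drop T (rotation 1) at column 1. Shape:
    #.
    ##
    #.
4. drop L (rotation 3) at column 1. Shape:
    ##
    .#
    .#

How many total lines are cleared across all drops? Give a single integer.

Answer: 0

Derivation:
Drop 1: O rot0 at col 0 lands with bottom-row=0; cleared 0 line(s) (total 0); column heights now [2 2 0 0], max=2
Drop 2: T rot0 at col 0 lands with bottom-row=2; cleared 0 line(s) (total 0); column heights now [3 4 3 0], max=4
Drop 3: T rot1 at col 1 lands with bottom-row=4; cleared 0 line(s) (total 0); column heights now [3 7 6 0], max=7
Drop 4: L rot3 at col 1 lands with bottom-row=6; cleared 0 line(s) (total 0); column heights now [3 9 9 0], max=9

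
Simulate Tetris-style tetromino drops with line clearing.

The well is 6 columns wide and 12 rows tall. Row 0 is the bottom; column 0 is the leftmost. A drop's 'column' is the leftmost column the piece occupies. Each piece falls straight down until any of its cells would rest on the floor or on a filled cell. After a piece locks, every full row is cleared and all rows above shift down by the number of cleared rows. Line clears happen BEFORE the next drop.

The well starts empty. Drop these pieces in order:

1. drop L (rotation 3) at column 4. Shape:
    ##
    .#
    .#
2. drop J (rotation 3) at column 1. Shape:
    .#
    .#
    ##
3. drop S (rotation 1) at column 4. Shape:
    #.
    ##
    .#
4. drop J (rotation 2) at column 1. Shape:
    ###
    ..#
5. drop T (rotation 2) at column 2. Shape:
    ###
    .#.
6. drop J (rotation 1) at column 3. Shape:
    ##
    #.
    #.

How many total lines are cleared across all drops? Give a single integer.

Drop 1: L rot3 at col 4 lands with bottom-row=0; cleared 0 line(s) (total 0); column heights now [0 0 0 0 3 3], max=3
Drop 2: J rot3 at col 1 lands with bottom-row=0; cleared 0 line(s) (total 0); column heights now [0 1 3 0 3 3], max=3
Drop 3: S rot1 at col 4 lands with bottom-row=3; cleared 0 line(s) (total 0); column heights now [0 1 3 0 6 5], max=6
Drop 4: J rot2 at col 1 lands with bottom-row=2; cleared 0 line(s) (total 0); column heights now [0 4 4 4 6 5], max=6
Drop 5: T rot2 at col 2 lands with bottom-row=5; cleared 0 line(s) (total 0); column heights now [0 4 7 7 7 5], max=7
Drop 6: J rot1 at col 3 lands with bottom-row=7; cleared 0 line(s) (total 0); column heights now [0 4 7 10 10 5], max=10

Answer: 0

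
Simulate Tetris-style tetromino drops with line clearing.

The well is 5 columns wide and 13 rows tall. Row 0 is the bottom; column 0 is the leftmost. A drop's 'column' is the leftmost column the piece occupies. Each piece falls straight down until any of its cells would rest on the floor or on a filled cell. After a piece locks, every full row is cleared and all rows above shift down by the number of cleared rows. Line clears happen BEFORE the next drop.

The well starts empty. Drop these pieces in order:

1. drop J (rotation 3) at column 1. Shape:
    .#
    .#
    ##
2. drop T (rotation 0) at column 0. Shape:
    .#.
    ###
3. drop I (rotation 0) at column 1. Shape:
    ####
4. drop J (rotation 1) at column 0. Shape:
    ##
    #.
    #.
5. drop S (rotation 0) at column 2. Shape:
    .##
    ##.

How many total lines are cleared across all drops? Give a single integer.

Answer: 1

Derivation:
Drop 1: J rot3 at col 1 lands with bottom-row=0; cleared 0 line(s) (total 0); column heights now [0 1 3 0 0], max=3
Drop 2: T rot0 at col 0 lands with bottom-row=3; cleared 0 line(s) (total 0); column heights now [4 5 4 0 0], max=5
Drop 3: I rot0 at col 1 lands with bottom-row=5; cleared 0 line(s) (total 0); column heights now [4 6 6 6 6], max=6
Drop 4: J rot1 at col 0 lands with bottom-row=4; cleared 1 line(s) (total 1); column heights now [6 6 4 0 0], max=6
Drop 5: S rot0 at col 2 lands with bottom-row=4; cleared 0 line(s) (total 1); column heights now [6 6 5 6 6], max=6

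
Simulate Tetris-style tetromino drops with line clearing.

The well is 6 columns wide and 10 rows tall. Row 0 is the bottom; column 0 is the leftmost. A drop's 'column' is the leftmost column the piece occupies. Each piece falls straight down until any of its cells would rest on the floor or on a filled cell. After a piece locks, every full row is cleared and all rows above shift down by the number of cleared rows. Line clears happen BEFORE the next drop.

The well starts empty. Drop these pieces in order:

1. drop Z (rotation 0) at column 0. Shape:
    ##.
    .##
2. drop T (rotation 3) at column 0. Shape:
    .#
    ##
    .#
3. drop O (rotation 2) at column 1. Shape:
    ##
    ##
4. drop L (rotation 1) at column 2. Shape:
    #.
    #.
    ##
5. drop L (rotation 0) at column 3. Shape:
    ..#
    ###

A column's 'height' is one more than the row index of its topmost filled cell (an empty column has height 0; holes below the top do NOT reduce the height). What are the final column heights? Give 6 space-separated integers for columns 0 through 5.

Answer: 4 7 10 9 9 10

Derivation:
Drop 1: Z rot0 at col 0 lands with bottom-row=0; cleared 0 line(s) (total 0); column heights now [2 2 1 0 0 0], max=2
Drop 2: T rot3 at col 0 lands with bottom-row=2; cleared 0 line(s) (total 0); column heights now [4 5 1 0 0 0], max=5
Drop 3: O rot2 at col 1 lands with bottom-row=5; cleared 0 line(s) (total 0); column heights now [4 7 7 0 0 0], max=7
Drop 4: L rot1 at col 2 lands with bottom-row=7; cleared 0 line(s) (total 0); column heights now [4 7 10 8 0 0], max=10
Drop 5: L rot0 at col 3 lands with bottom-row=8; cleared 0 line(s) (total 0); column heights now [4 7 10 9 9 10], max=10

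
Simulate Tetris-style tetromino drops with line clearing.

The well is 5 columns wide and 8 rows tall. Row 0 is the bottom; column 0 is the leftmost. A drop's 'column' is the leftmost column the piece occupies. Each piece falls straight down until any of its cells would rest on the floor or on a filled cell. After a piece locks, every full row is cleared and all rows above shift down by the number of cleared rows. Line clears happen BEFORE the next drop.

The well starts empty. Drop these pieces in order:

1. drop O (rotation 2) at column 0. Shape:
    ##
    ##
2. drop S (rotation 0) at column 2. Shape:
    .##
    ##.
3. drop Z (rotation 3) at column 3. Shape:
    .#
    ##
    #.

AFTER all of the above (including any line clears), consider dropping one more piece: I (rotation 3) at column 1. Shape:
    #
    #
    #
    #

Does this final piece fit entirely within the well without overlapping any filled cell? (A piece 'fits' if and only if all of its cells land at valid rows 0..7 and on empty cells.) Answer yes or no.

Drop 1: O rot2 at col 0 lands with bottom-row=0; cleared 0 line(s) (total 0); column heights now [2 2 0 0 0], max=2
Drop 2: S rot0 at col 2 lands with bottom-row=0; cleared 0 line(s) (total 0); column heights now [2 2 1 2 2], max=2
Drop 3: Z rot3 at col 3 lands with bottom-row=2; cleared 0 line(s) (total 0); column heights now [2 2 1 4 5], max=5
Test piece I rot3 at col 1 (width 1): heights before test = [2 2 1 4 5]; fits = True

Answer: yes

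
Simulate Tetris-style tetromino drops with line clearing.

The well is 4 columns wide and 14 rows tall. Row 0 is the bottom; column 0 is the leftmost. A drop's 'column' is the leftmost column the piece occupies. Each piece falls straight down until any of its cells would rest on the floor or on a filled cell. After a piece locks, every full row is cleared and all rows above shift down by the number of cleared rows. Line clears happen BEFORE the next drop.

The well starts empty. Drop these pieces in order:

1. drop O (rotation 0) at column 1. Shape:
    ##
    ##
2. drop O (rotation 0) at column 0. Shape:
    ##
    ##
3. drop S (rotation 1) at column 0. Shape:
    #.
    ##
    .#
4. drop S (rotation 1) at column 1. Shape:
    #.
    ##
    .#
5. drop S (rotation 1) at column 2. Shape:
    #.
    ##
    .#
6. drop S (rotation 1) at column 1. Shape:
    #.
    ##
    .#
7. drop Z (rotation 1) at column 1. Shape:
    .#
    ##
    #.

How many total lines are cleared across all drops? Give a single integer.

Drop 1: O rot0 at col 1 lands with bottom-row=0; cleared 0 line(s) (total 0); column heights now [0 2 2 0], max=2
Drop 2: O rot0 at col 0 lands with bottom-row=2; cleared 0 line(s) (total 0); column heights now [4 4 2 0], max=4
Drop 3: S rot1 at col 0 lands with bottom-row=4; cleared 0 line(s) (total 0); column heights now [7 6 2 0], max=7
Drop 4: S rot1 at col 1 lands with bottom-row=5; cleared 0 line(s) (total 0); column heights now [7 8 7 0], max=8
Drop 5: S rot1 at col 2 lands with bottom-row=6; cleared 1 line(s) (total 1); column heights now [6 7 8 7], max=8
Drop 6: S rot1 at col 1 lands with bottom-row=8; cleared 0 line(s) (total 1); column heights now [6 11 10 7], max=11
Drop 7: Z rot1 at col 1 lands with bottom-row=11; cleared 0 line(s) (total 1); column heights now [6 13 14 7], max=14

Answer: 1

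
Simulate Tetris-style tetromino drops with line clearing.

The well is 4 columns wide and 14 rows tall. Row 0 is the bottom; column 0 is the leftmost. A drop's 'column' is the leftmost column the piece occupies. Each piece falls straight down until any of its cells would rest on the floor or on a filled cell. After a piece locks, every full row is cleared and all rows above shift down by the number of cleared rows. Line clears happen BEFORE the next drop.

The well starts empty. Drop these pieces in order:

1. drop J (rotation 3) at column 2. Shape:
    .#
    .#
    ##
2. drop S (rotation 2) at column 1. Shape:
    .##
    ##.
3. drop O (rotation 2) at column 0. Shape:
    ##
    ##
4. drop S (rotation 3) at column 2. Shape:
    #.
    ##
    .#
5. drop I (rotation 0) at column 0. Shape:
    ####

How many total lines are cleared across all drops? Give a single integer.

Drop 1: J rot3 at col 2 lands with bottom-row=0; cleared 0 line(s) (total 0); column heights now [0 0 1 3], max=3
Drop 2: S rot2 at col 1 lands with bottom-row=2; cleared 0 line(s) (total 0); column heights now [0 3 4 4], max=4
Drop 3: O rot2 at col 0 lands with bottom-row=3; cleared 1 line(s) (total 1); column heights now [4 4 3 3], max=4
Drop 4: S rot3 at col 2 lands with bottom-row=3; cleared 0 line(s) (total 1); column heights now [4 4 6 5], max=6
Drop 5: I rot0 at col 0 lands with bottom-row=6; cleared 1 line(s) (total 2); column heights now [4 4 6 5], max=6

Answer: 2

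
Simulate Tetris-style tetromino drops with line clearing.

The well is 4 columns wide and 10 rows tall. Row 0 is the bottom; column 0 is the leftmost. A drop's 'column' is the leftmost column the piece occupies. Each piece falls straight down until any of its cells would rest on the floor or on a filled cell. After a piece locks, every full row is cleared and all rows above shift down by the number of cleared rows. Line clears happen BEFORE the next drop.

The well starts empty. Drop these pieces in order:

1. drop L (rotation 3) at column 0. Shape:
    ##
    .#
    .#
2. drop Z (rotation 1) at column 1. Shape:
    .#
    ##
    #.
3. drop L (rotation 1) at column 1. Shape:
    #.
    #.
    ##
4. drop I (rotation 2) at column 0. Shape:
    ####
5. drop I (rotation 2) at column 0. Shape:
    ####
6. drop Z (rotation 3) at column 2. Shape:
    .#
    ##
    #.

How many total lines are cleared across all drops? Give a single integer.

Drop 1: L rot3 at col 0 lands with bottom-row=0; cleared 0 line(s) (total 0); column heights now [3 3 0 0], max=3
Drop 2: Z rot1 at col 1 lands with bottom-row=3; cleared 0 line(s) (total 0); column heights now [3 5 6 0], max=6
Drop 3: L rot1 at col 1 lands with bottom-row=6; cleared 0 line(s) (total 0); column heights now [3 9 7 0], max=9
Drop 4: I rot2 at col 0 lands with bottom-row=9; cleared 1 line(s) (total 1); column heights now [3 9 7 0], max=9
Drop 5: I rot2 at col 0 lands with bottom-row=9; cleared 1 line(s) (total 2); column heights now [3 9 7 0], max=9
Drop 6: Z rot3 at col 2 lands with bottom-row=7; cleared 0 line(s) (total 2); column heights now [3 9 9 10], max=10

Answer: 2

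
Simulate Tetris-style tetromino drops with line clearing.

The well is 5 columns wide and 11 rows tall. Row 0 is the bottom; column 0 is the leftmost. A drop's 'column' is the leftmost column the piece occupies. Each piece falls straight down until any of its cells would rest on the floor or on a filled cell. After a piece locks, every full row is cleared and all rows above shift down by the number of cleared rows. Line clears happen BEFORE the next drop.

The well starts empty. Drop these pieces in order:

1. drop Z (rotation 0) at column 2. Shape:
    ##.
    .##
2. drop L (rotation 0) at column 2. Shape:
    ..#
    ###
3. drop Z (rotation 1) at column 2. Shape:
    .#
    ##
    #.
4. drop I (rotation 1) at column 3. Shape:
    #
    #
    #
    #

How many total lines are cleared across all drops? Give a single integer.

Drop 1: Z rot0 at col 2 lands with bottom-row=0; cleared 0 line(s) (total 0); column heights now [0 0 2 2 1], max=2
Drop 2: L rot0 at col 2 lands with bottom-row=2; cleared 0 line(s) (total 0); column heights now [0 0 3 3 4], max=4
Drop 3: Z rot1 at col 2 lands with bottom-row=3; cleared 0 line(s) (total 0); column heights now [0 0 5 6 4], max=6
Drop 4: I rot1 at col 3 lands with bottom-row=6; cleared 0 line(s) (total 0); column heights now [0 0 5 10 4], max=10

Answer: 0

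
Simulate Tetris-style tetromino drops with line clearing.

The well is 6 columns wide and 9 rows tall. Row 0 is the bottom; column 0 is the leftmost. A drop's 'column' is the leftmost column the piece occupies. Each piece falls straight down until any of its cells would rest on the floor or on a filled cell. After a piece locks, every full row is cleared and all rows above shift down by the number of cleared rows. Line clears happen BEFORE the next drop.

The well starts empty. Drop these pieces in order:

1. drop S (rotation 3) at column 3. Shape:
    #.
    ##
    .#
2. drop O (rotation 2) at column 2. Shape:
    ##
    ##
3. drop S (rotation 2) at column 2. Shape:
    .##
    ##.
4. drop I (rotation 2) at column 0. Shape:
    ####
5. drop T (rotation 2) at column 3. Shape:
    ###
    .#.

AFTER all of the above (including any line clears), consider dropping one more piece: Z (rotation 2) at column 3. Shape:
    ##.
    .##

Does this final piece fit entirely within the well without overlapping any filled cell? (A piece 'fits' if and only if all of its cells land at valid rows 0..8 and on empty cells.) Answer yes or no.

Answer: no

Derivation:
Drop 1: S rot3 at col 3 lands with bottom-row=0; cleared 0 line(s) (total 0); column heights now [0 0 0 3 2 0], max=3
Drop 2: O rot2 at col 2 lands with bottom-row=3; cleared 0 line(s) (total 0); column heights now [0 0 5 5 2 0], max=5
Drop 3: S rot2 at col 2 lands with bottom-row=5; cleared 0 line(s) (total 0); column heights now [0 0 6 7 7 0], max=7
Drop 4: I rot2 at col 0 lands with bottom-row=7; cleared 0 line(s) (total 0); column heights now [8 8 8 8 7 0], max=8
Drop 5: T rot2 at col 3 lands with bottom-row=7; cleared 0 line(s) (total 0); column heights now [8 8 8 9 9 9], max=9
Test piece Z rot2 at col 3 (width 3): heights before test = [8 8 8 9 9 9]; fits = False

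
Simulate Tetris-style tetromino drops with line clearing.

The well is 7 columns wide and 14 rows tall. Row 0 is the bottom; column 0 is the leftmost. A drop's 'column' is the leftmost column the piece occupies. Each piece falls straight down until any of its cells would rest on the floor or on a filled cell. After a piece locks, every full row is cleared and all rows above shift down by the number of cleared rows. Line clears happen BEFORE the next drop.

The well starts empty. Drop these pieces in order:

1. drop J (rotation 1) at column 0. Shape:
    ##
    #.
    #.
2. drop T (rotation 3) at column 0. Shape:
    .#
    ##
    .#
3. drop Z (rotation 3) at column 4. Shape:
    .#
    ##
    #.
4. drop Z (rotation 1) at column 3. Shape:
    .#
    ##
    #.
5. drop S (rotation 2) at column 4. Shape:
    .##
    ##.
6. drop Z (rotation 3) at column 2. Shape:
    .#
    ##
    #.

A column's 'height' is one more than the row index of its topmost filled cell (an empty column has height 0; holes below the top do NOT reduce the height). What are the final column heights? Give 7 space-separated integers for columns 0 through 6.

Drop 1: J rot1 at col 0 lands with bottom-row=0; cleared 0 line(s) (total 0); column heights now [3 3 0 0 0 0 0], max=3
Drop 2: T rot3 at col 0 lands with bottom-row=3; cleared 0 line(s) (total 0); column heights now [5 6 0 0 0 0 0], max=6
Drop 3: Z rot3 at col 4 lands with bottom-row=0; cleared 0 line(s) (total 0); column heights now [5 6 0 0 2 3 0], max=6
Drop 4: Z rot1 at col 3 lands with bottom-row=1; cleared 0 line(s) (total 0); column heights now [5 6 0 3 4 3 0], max=6
Drop 5: S rot2 at col 4 lands with bottom-row=4; cleared 0 line(s) (total 0); column heights now [5 6 0 3 5 6 6], max=6
Drop 6: Z rot3 at col 2 lands with bottom-row=2; cleared 0 line(s) (total 0); column heights now [5 6 4 5 5 6 6], max=6

Answer: 5 6 4 5 5 6 6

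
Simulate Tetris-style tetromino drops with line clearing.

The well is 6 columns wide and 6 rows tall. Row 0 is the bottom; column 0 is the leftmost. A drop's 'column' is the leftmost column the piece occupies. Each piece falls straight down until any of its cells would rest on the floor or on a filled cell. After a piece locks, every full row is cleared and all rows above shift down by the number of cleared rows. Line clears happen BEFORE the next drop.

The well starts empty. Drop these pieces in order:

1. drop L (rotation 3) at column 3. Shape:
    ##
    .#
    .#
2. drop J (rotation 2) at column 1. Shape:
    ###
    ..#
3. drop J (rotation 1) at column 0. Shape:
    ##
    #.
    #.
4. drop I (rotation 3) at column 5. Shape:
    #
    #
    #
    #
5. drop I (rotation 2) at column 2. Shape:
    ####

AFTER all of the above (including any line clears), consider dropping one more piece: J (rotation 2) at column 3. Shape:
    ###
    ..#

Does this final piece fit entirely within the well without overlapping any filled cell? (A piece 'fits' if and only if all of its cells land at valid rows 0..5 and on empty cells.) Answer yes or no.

Answer: yes

Derivation:
Drop 1: L rot3 at col 3 lands with bottom-row=0; cleared 0 line(s) (total 0); column heights now [0 0 0 3 3 0], max=3
Drop 2: J rot2 at col 1 lands with bottom-row=3; cleared 0 line(s) (total 0); column heights now [0 5 5 5 3 0], max=5
Drop 3: J rot1 at col 0 lands with bottom-row=3; cleared 0 line(s) (total 0); column heights now [6 6 5 5 3 0], max=6
Drop 4: I rot3 at col 5 lands with bottom-row=0; cleared 0 line(s) (total 0); column heights now [6 6 5 5 3 4], max=6
Drop 5: I rot2 at col 2 lands with bottom-row=5; cleared 1 line(s) (total 1); column heights now [5 5 5 5 3 4], max=5
Test piece J rot2 at col 3 (width 3): heights before test = [5 5 5 5 3 4]; fits = True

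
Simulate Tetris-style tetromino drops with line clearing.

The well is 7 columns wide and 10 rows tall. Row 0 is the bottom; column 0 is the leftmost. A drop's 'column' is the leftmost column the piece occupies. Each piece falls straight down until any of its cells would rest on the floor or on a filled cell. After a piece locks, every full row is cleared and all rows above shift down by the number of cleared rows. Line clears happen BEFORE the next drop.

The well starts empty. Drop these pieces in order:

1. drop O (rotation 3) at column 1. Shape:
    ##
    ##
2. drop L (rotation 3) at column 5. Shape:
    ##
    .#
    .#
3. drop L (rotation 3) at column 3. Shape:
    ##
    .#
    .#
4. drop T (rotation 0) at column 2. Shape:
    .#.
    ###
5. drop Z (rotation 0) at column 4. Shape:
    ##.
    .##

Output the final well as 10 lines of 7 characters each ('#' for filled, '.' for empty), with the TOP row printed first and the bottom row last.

Answer: .......
.......
.......
.......
.......
...###.
..#####
...####
.##.#.#
.##.#.#

Derivation:
Drop 1: O rot3 at col 1 lands with bottom-row=0; cleared 0 line(s) (total 0); column heights now [0 2 2 0 0 0 0], max=2
Drop 2: L rot3 at col 5 lands with bottom-row=0; cleared 0 line(s) (total 0); column heights now [0 2 2 0 0 3 3], max=3
Drop 3: L rot3 at col 3 lands with bottom-row=0; cleared 0 line(s) (total 0); column heights now [0 2 2 3 3 3 3], max=3
Drop 4: T rot0 at col 2 lands with bottom-row=3; cleared 0 line(s) (total 0); column heights now [0 2 4 5 4 3 3], max=5
Drop 5: Z rot0 at col 4 lands with bottom-row=3; cleared 0 line(s) (total 0); column heights now [0 2 4 5 5 5 4], max=5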